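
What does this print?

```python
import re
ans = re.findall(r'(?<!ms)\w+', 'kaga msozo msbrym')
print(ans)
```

`(?!…)`/`(?<!…)` only lets a position through if the neighbouring text does NOT match; no characters are consumed.
Matches: at [0:4] → 'kaga'; at [5:10] → 'msozo'; at [11:17] → 'msbrym'.
Since nothing is captured, `findall` lists the 3 matched substrings directly.

['kaga', 'msozo', 'msbrym']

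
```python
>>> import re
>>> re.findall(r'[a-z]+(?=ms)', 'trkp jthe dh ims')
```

['i']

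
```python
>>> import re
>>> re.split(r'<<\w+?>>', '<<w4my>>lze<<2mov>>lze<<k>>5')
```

Matches to split on: at [0:8] → '<<w4my>>'; at [11:19] → '<<2mov>>'; at [22:27] → '<<k>>'.
The string is cut at each match, leaving 4 pieces.

['', 'lze', 'lze', '5']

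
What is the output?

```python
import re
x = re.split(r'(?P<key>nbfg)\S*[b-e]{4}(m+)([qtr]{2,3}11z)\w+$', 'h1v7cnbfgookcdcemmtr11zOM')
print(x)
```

The group in the pattern means `split` returns the separators' captures alongside the pieces.

['h1v7c', 'nbfg', 'mm', 'tr11z', '']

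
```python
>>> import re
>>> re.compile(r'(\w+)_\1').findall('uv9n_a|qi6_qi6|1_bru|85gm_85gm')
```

The backreference `\1` re-matches whatever the first group consumed, character for character.
Matches: at [7:14] match 'qi6_qi6', group 1 = 'qi6'; at [21:30] match '85gm_85gm', group 1 = '85gm'.
With a single group, `findall` returns only what that group captured — 2 items.

['qi6', '85gm']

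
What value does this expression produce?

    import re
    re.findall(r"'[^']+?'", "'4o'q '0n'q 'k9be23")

`findall` yields the raw match text (2 of them) because the pattern has no groups.

["'4o'", "'0n'"]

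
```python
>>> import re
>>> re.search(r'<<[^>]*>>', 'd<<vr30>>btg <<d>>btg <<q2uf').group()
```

`re.search` tries every starting position until one works.
The match spans [1:9] → '<<vr30>>'.

'<<vr30>>'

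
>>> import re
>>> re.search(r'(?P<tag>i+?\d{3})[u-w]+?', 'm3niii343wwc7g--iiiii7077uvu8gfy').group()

This matches one or more of the literal 'i' (lazy), then exactly 3 of a digit (captured as 'tag'); then one or more of a character in [u-w] (lazy).
A `+?`/`*?`/`{m,n}?` starts at its minimum and grows only as far as needed for what follows to match.
`re.search` scans for the first position where the pattern succeeds.
The match spans [3:10] → 'iii343w'.
Captured: group 1 = 'iii343'.

'iii343w'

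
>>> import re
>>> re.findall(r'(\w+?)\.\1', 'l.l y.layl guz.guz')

A backreference is literal: `\1` must see the identical characters the first group matched.
Walking the string: at [0:3] match 'l.l', group 1 = 'l'; at [11:18] match 'guz.guz', group 1 = 'guz'.
One capturing group, so `findall` returns just the captured substring from each match — 2 in all.

['l', 'guz']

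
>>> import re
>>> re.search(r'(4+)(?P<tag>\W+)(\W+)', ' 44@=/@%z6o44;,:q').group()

'44@=/@%'

The pattern matches one or more of a literal '4' (captured); then one or more of a non-word character (captured as 'tag'); then one or more of a non-word character (captured).
`search` walks the string left to right and returns the first match it finds.
The match spans [1:8] → '44@=/@%'.
Captured: group 1 = '44', group 2 = '@=/@', group 3 = '%'.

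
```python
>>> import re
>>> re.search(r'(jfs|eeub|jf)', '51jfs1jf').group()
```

'jfs'

`|` is ordered: at each position the engine commits to the first alternative that works.
`re.search` tries every starting position until one works.
The match spans [2:5] → 'jfs'.
Captured: group 1 = 'jfs'.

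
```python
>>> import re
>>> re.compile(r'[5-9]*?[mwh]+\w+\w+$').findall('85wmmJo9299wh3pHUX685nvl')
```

The pattern matches zero or more of a character in [5-9] (lazy); then one or more of one of [mwh], then one or more of a word character, then one or more of a word character; then anchored at the end.
Walking the string: at [0:24] → '85wmmJo9299wh3pHUX685nvl'.
Since nothing is captured, `findall` lists the 1 matched substring directly.

['85wmmJo9299wh3pHUX685nvl']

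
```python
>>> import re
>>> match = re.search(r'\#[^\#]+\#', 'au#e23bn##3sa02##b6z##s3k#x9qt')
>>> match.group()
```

The match spans [2:9] → '#e23bn#'.

'#e23bn#'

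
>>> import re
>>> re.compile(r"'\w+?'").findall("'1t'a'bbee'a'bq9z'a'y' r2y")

Matches: at [0:4] → "'1t'"; at [5:11] → "'bbee'"; at [12:18] → "'bq9z'"; at [19:22] → "'y'".
Since nothing is captured, `findall` lists the 4 matched substrings directly.

["'1t'", "'bbee'", "'bq9z'", "'y'"]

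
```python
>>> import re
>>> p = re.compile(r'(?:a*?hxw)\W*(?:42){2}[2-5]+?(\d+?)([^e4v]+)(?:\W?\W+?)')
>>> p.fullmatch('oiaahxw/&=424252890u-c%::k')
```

None

Pattern: zero or more of a literal 'a' (lazy), then the literal 'hxw' (non-capturing group); then zero or more of a non-word character, then the literal '42' repeated 2 times, then one or more of a character in [2-5] (lazy); then one or more of a digit (lazy) (captured); then one or more of any character except [e4v] (captured); then optionally a non-word character, then one or more of a non-word character (lazy) (non-capturing group).
`re.fullmatch` requires the pattern to consume the entire string.
Here the string isn't matched end-to-end, so the call returns None.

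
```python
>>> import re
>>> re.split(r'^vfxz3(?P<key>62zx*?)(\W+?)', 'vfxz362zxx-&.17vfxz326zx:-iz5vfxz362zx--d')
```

['', '62zxx', '-', '&.17vfxz326zx:-iz5vfxz362zx--d']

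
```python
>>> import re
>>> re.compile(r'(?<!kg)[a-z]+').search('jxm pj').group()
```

'jxm'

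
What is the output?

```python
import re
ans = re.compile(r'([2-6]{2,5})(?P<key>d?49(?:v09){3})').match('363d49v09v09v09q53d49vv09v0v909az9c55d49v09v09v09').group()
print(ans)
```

363d49v09v09v09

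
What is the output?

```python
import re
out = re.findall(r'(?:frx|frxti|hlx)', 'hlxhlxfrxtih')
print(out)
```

Alternation isn't longest-match — the leftmost alternative that fits at this position is chosen.
With no groups in the pattern, `findall` gives back each whole match — 3 here.

['hlx', 'hlx', 'frx']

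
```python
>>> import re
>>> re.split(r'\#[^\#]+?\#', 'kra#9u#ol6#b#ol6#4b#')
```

Splitting on the pattern gives 4 pieces.

['kra', 'ol6', 'ol6', '']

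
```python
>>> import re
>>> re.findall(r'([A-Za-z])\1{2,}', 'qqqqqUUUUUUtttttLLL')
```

['q', 'U', 't', 'L']

The backreference `\1` re-matches whatever the first group consumed, character for character.
Matches: at [0:5] match 'qqqqq', group 1 = 'q'; at [5:11] match 'UUUUUU', group 1 = 'U'; at [11:16] match 'ttttt', group 1 = 't'; at [16:19] match 'LLL', group 1 = 'L'.
`findall` collects group 1 from each match (4 total).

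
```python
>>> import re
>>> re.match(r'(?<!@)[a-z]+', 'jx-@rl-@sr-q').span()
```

`(?!…)`/`(?<!…)` only lets a position through if the neighbouring text does NOT match; no characters are consumed.
`match` is anchored at position 0; if the pattern doesn't fit there, it returns None.
The match spans [0:2] → 'jx'.

(0, 2)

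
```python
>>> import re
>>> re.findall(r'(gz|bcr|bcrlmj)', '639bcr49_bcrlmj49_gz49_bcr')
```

The regex engine tests alternatives in the order written; an earlier branch that matches wins even if a later one would match more.
`findall` collects group 1 from each match (4 total).

['bcr', 'bcr', 'gz', 'bcr']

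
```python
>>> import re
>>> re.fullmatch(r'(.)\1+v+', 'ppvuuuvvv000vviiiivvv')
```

None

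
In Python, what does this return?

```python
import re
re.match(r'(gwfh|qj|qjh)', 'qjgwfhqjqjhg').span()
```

(0, 2)

With `match`, the pattern is implicitly anchored at the beginning.
The match spans [0:2] → 'qj'.
Captured: group 1 = 'qj'.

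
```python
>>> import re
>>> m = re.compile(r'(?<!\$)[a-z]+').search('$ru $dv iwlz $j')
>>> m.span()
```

The negative lookahead/lookbehind blocks any match where the forbidden context is present.
`re.search` scans for the first position where the pattern succeeds.
The match spans [2:3] → 'u'.

(2, 3)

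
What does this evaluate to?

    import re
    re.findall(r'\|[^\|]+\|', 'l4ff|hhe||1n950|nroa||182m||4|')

['|hhe|', '|1n950|', '|182m|', '|4|']

No capturing groups, so `findall` returns the 4 full match strings.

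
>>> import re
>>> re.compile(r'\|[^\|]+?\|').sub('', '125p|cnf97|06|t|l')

'125p06l'

Matches: at [4:11] → '|cnf97|'; at [13:16] → '|t|'.
`sub` substitutes '' at each match site.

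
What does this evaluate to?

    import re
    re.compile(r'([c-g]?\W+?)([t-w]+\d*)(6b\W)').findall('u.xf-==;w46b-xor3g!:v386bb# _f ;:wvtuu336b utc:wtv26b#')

Pattern: optionally a character in [c-g], then one or more of a non-word character (lazy) (captured); then one or more of a character in [t-w], then zero or more of a digit (captured); then the literal '6b', then a non-word character (captured).
Scanning left to right: at [3:13] match 'f-==;w46b-', groups = ('f-==;', 'w4', '6b-'); at [29:43] match 'f ;:wvtuu336b ', groups = ('f ;:', 'wvtuu33', '6b '); at [45:54] match 'c:wtv26b#', groups = ('c:', 'wtv2', '6b#').
With 3 capturing groups, `findall` returns a 3-tuple per match.

[('f-==;', 'w4', '6b-'), ('f ;:', 'wvtuu33', '6b '), ('c:', 'wtv2', '6b#')]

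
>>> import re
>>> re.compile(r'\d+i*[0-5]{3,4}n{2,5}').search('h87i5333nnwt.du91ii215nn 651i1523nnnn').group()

This matches one or more of a digit, then zero or more of a literal 'i'; then 3 to 4 of a character in [0-5], then 2 to 5 of a literal 'n'.
`re.search` tries every starting position until one works.
The match spans [1:10] → '87i5333nn'.

'87i5333nn'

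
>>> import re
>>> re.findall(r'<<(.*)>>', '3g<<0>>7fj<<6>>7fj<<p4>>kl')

['0>>7fj<<6>>7fj<<p4']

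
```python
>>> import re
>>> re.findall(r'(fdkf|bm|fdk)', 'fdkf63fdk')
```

['fdkf', 'fdk']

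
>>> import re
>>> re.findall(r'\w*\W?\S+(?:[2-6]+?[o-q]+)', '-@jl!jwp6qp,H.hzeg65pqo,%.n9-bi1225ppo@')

['-@jl!jwp6qp,H.hzeg65pqo,%.n9-bi1225ppo']

This matches zero or more of a word character, then optionally a non-word character; then one or more of a non-whitespace character; then one or more of a character in [2-6] (lazy), then one or more of a character in [o-q] (non-capturing group).
Matches: at [0:38] → '-@jl!jwp6qp,H.hzeg65pqo,%.n9-bi1225ppo'.
`findall` yields the raw match text (1 of them) because the pattern has no groups.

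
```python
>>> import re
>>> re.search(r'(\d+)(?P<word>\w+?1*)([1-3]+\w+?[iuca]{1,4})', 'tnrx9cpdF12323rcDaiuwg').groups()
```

('9', 'cpdF1', '2323rc')

The match spans [4:16] → '9cpdF12323rc'.
Captured: group 1 = '9', group 2 = 'cpdF1', group 3 = '2323rc'.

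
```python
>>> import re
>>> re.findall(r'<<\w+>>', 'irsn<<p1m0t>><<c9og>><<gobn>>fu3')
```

`findall` yields the raw match text (3 of them) because the pattern has no groups.

['<<p1m0t>>', '<<c9og>>', '<<gobn>>']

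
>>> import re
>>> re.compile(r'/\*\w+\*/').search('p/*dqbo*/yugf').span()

`re.search` tries every starting position until one works.
The match spans [1:9] → '/*dqbo*/'.

(1, 9)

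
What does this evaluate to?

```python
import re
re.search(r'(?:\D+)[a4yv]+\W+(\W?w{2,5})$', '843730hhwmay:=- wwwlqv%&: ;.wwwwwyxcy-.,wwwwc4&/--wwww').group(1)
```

The pattern matches one or more of a non-digit (non-capturing group); then one or more of one of [a4yv]; then one or more of a non-word character; then optionally a non-word character, then 2 to 5 of the literal 'w' (captured); then anchored at the end.
Unlike `match`, `search` isn't anchored — it looks for the pattern anywhere in the string.
The match spans [6:54] → 'hhwmay:=- wwwlqv%&: ;.wwwwwyxcy-.,wwwwc4&/--wwww'.
Captured: group 1 = 'wwww'.

'wwww'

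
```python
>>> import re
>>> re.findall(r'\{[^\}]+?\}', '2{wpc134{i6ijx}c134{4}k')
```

Since nothing is captured, `findall` lists the 2 matched substrings directly.

['{wpc134{i6ijx}', '{4}']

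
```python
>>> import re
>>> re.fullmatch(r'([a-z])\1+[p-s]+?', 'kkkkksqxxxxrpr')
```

`\1` has to match the exact text group 1 already captured.
`re.fullmatch` is like wrapping the pattern in `^…$` (in single-line mode).
Here the string isn't matched end-to-end, so the call returns None.

None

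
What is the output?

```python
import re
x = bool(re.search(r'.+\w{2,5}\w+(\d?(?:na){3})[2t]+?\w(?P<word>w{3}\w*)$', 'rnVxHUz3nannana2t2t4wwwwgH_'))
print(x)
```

Pattern: one or more of any character, then 2 to 5 of a word character, then one or more of a word character; then optionally a digit, then the literal 'na' repeated 3 times (captured); then one or more of one of [2t] (lazy), then a word character; then exactly 3 of a literal 'w', then zero or more of a word character (captured as 'word'); then anchored at the end.
`search` walks the string left to right and returns the first match it finds.
Here nothing in the string fits, so the call returns None, and `bool(None)` is False.

False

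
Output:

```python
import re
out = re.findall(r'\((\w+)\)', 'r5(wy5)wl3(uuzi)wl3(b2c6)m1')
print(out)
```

Walking the string: at [2:7] match '(wy5)', group 1 = 'wy5'; at [10:16] match '(uuzi)', group 1 = 'uuzi'; at [19:25] match '(b2c6)', group 1 = 'b2c6'.
`findall` collects group 1 from each match (3 total).

['wy5', 'uuzi', 'b2c6']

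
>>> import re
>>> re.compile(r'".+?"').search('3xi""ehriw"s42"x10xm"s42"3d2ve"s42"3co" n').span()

(3, 11)

A non-greedy quantifier consumes as few characters as it can — just enough that the remainder of the pattern still matches from where it stops; whatever follows it matches normally.
The match spans [3:11] → '""ehriw"'.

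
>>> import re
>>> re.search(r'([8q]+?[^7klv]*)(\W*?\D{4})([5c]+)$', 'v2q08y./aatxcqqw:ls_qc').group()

'q08y./aatxcqqw:ls_qc'

This matches one or more of one of [8q] (lazy), then zero or more of any character except [7klv] (captured); then zero or more of a non-word character (lazy), then exactly 4 of a non-digit (captured); then one or more of one of [5c] (captured); then anchored at the end.
`re.search` tries every starting position until one works.
The match spans [2:22] → 'q08y./aatxcqqw:ls_qc'.
Captured: group 1 = 'q08y./aatxcqqw:', group 2 = 'ls_q', group 3 = 'c'.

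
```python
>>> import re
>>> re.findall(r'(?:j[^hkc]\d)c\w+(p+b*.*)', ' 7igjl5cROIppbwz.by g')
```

['pbwz.by g']

Because there's exactly one group, `findall` drops the full match and keeps group 1 from the one hit.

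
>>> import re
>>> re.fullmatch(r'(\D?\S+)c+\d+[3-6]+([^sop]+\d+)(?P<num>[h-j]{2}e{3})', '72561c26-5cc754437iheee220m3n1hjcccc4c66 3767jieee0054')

`fullmatch` succeeds only if the pattern covers the string from start to end.
Here there's no way to consume every character, so the call returns None.

None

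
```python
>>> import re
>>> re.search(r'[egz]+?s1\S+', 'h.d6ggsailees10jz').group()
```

Pattern: one or more of one of [egz] (lazy), then the literal 's1'; then one or more of a non-whitespace character.
The match spans [10:17] → 'ees10jz'.

'ees10jz'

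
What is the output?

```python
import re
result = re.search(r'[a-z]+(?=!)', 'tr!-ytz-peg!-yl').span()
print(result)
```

(0, 2)

The positive lookaround only admits positions where the adjacent text matches; those characters stay outside the span.
`re.search` scans for the first position where the pattern succeeds.
The match spans [0:2] → 'tr'.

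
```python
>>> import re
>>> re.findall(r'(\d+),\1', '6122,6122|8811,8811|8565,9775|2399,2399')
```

`\1` is not a pattern — it's the concrete string captured by group 1, re-applied verbatim.
Walking the string: at [0:9] match '6122,6122', group 1 = '6122'; at [10:19] match '8811,8811', group 1 = '8811'; at [30:39] match '2399,2399', group 1 = '2399'.
`findall` collects group 1 from each match (3 total).

['6122', '8811', '2399']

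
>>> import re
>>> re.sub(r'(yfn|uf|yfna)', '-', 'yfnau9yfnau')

'-au9-au'

Alternation tries branches left to right and keeps the first one that lets the overall match succeed at that position.
Matches: at [0:3] → 'yfn'; at [6:9] → 'yfn'.
Every occurrence is swapped for '-'.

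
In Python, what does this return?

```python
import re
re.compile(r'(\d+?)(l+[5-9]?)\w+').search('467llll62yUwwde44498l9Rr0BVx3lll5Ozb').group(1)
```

'467'

The pattern matches one or more of a digit (lazy) (captured); then one or more of a literal 'l', then optionally a character in [5-9] (captured); then one or more of a word character.
`re.search` scans for the first position where the pattern succeeds.
The match spans [0:36] → '467llll62yUwwde44498l9Rr0BVx3lll5Ozb'.
Captured: group 1 = '467', group 2 = 'llll6'.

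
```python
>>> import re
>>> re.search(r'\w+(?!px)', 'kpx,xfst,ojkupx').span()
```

`(?!…)`/`(?<!…)` only lets a position through if the neighbouring text does NOT match; no characters are consumed.
The match spans [0:3] → 'kpx'.

(0, 3)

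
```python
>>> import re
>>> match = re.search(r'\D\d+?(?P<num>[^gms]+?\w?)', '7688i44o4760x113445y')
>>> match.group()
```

'i44o'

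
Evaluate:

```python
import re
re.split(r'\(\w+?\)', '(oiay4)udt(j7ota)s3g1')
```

['', 'udt', 's3g1']

Matches to split on: at [0:7] → '(oiay4)'; at [10:17] → '(j7ota)'.
The string is cut at each match, leaving 3 pieces.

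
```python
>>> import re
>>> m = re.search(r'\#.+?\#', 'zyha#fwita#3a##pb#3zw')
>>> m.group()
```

'#fwita#'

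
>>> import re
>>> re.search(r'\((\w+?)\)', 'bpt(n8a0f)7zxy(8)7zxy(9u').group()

'(n8a0f)'

The match spans [3:10] → '(n8a0f)'.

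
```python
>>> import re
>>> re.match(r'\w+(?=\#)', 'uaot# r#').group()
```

The positive lookaround only admits positions where the adjacent text matches; those characters stay outside the span.
`re.match` only tries the pattern at the start of the string.
The match spans [0:4] → 'uaot'.

'uaot'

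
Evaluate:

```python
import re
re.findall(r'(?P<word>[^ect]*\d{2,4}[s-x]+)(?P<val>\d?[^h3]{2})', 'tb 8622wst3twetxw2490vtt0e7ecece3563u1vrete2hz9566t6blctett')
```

This matches zero or more of any character except [ect], then 2 to 4 of a digit, then one or more of a character in [s-x] (captured as 'word'); then optionally a digit, then exactly 2 of any character except [h3] (captured as 'val').
Matches: at [1:13] match 'b 8622wst3tw', groups = ('b 8622wst', '3tw'); at [15:27] match 'xw2490vtt0e7', groups = ('xw2490vtt', '0e7'); at [32:40] match '3563u1vr', groups = ('3563u', '1vr'); at [43:54] match '2hz9566t6bl', groups = ('2hz9566t', '6bl').
`findall` packs the 2 group values into a tuple for every match.

[('b 8622wst', '3tw'), ('xw2490vtt', '0e7'), ('3563u', '1vr'), ('2hz9566t', '6bl')]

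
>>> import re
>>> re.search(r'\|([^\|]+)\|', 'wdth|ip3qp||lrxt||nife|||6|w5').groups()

('ip3qp',)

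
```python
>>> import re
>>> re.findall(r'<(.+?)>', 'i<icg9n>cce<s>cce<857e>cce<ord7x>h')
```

Because the quantifier is non-greedy, it stops expanding at the earliest point where the rest of the pattern can succeed.
Walking the string: at [1:8] match '<icg9n>', group 1 = 'icg9n'; at [11:14] match '<s>', group 1 = 's'; at [17:23] match '<857e>', group 1 = '857e'; at [26:33] match '<ord7x>', group 1 = 'ord7x'.
`findall` collects group 1 from each match (4 total).

['icg9n', 's', '857e', 'ord7x']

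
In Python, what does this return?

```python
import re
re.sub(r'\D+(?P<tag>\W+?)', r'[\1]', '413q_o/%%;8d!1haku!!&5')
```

Each match is replaced using the text its own group 1 captured.

'413[;]8[!]1[&]5'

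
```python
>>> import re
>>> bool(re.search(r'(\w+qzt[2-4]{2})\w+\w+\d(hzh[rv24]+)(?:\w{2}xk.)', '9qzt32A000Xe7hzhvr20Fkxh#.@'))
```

This matches one or more of a word character, then the literal 'qzt', then exactly 2 of a character in [2-4] (captured); then one or more of a word character, then one or more of a word character, then a digit; then the literal 'hzh', then one or more of one of [rv24] (captured); then exactly 2 of a word character, then the literal 'xk', then any character (non-capturing group).
`search` walks the string left to right and returns the first match it finds.
Here nothing in the string fits, so the call returns None, and `bool(None)` is False.

False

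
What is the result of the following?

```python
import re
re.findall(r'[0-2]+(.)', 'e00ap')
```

['a']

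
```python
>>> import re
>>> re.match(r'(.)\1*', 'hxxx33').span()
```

(0, 1)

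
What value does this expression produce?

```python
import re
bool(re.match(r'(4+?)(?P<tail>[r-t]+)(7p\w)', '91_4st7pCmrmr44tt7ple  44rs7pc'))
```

The pattern matches one or more of a literal '4' (lazy) (captured); then one or more of a character in [r-t] (captured as 'tail'); then the literal '7p', then a word character (captured).
With `match`, the pattern is implicitly anchored at the beginning.
Here the pattern fails at index 0, so the call returns None, and `bool(None)` is False.

False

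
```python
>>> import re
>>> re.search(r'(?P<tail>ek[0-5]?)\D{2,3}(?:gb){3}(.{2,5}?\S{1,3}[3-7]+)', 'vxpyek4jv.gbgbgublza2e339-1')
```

None

Here nothing in the string fits, so the call returns None.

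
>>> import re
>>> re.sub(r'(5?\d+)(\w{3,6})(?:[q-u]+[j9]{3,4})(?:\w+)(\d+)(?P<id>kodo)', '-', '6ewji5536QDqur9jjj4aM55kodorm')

This matches optionally the literal '5', then one or more of a digit (captured); then 3 to 6 of a word character (captured); then one or more of a character in [q-u], then 3 to 4 of one of [j9] (non-capturing group); then one or more of a word character (non-capturing group); then one or more of a digit (captured); then the literal 'ko', then the literal 'do' (captured as 'id').
Matches: at [5:27] → '5536QDqur9jjj4aM55kodo'.
`sub` substitutes '-' at each match site.

'6ewji-rm'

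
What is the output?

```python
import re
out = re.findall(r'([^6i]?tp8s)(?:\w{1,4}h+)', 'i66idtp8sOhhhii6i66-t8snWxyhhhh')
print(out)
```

['dtp8s']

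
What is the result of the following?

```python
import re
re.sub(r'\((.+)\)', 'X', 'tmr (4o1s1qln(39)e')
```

'tmr Xe'

Matches: at [4:17] → '(4o1s1qln(39)'.
Every occurrence is swapped for 'X'.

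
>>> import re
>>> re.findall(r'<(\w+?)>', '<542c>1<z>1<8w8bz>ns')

Matches: at [0:6] match '<542c>', group 1 = '542c'; at [7:10] match '<z>', group 1 = 'z'; at [11:18] match '<8w8bz>', group 1 = '8w8bz'.
Because there's exactly one group, `findall` drops the full match and keeps group 1 from each hit.

['542c', 'z', '8w8bz']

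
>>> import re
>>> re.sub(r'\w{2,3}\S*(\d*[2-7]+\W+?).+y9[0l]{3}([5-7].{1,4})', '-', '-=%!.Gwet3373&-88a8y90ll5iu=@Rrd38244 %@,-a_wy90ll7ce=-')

Pattern: 2 to 3 of a word character, then zero or more of a non-whitespace character; then zero or more of a digit, then one or more of a character in [2-7], then one or more of a non-word character (lazy) (captured); then one or more of any character; then the literal 'y9', then exactly 3 of one of [0l]; then a character in [5-7], then 1 to 4 of any character (captured).
Each match is replaced by '-'.

'-=%!.-'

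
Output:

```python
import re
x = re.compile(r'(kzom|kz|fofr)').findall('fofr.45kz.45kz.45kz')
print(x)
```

One capturing group, so `findall` returns just the captured substring from each match — 4 in all.

['fofr', 'kz', 'kz', 'kz']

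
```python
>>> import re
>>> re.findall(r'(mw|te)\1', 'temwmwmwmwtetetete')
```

`\1` is not a pattern — it's the concrete string captured by group 1, re-applied verbatim.
Scanning left to right: at [2:6] match 'mwmw', group 1 = 'mw'; at [6:10] match 'mwmw', group 1 = 'mw'; at [10:14] match 'tete', group 1 = 'te'; at [14:18] match 'tete', group 1 = 'te'.
`findall` collects group 1 from each match (4 total).

['mw', 'mw', 'te', 'te']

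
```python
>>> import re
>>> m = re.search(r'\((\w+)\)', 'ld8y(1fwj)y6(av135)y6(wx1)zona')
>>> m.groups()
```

('1fwj',)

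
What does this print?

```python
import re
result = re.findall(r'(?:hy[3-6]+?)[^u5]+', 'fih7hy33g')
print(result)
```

Pattern: the literal 'hy', then one or more of a character in [3-6] (lazy) (non-capturing group); then one or more of any character except [u5].
Scanning left to right: at [4:9] → 'hy33g'.
Since nothing is captured, `findall` lists the 1 matched substring directly.

['hy33g']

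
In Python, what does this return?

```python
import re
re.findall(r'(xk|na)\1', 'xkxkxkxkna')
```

['xk', 'xk']

After group 1 captures some text, `\1` only succeeds where that same text appears again.
One capturing group, so `findall` returns just the captured substring from each match — 2 in all.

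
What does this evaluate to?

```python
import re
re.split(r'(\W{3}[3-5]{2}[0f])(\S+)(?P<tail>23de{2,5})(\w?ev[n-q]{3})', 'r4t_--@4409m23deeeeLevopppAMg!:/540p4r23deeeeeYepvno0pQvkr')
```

The group in the pattern means `split` returns the separators' captures alongside the pieces.

['r4t_', '--@440', '9m', '23deeee', 'Levopp', 'pAMg!:/540p4r23deeeeeYepvno0pQvkr']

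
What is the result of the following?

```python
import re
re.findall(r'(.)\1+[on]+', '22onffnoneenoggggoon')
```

`\1` has to match the exact text group 1 already captured.
Matches: at [0:4] match '22on', group 1 = '2'; at [4:9] match 'ffnon', group 1 = 'f'; at [9:13] match 'eeno', group 1 = 'e'; at [13:20] match 'ggggoon', group 1 = 'g'.
Because there's exactly one group, `findall` drops the full match and keeps group 1 from each hit.

['2', 'f', 'e', 'g']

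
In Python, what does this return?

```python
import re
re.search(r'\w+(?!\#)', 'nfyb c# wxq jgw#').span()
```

(0, 4)

`(?!…)`/`(?<!…)` only lets a position through if the neighbouring text does NOT match; no characters are consumed.
Unlike `match`, `search` isn't anchored — it looks for the pattern anywhere in the string.
The match spans [0:4] → 'nfyb'.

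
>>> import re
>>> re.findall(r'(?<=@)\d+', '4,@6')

The lookaround is zero-width — it requires the adjacent text to match without consuming it, so the asserted text isn't part of the match.
With no groups in the pattern, `findall` gives back each whole match — 1 here.

['6']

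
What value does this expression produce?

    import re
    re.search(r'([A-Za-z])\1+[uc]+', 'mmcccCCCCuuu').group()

'mmccc'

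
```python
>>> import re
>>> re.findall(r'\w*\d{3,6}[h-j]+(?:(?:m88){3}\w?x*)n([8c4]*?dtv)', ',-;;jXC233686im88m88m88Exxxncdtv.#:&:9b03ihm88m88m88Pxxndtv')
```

['cdtv']

With a single group, `findall` returns only what that group captured — 1 item.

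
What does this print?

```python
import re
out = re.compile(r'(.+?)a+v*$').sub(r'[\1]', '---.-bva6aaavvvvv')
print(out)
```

[---.-bva6]

The pattern matches one or more of any character (lazy) (captured); then one or more of a literal 'a', then zero or more of a literal 'v'; then anchored at the end.
Matches: at [0:17] → '---.-bva6aaavvvvv'.
Each match is replaced using the text its own group 1 captured.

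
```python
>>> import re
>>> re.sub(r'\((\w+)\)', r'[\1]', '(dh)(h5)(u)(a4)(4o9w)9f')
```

'[dh][h5][u][a4][4o9w]9f'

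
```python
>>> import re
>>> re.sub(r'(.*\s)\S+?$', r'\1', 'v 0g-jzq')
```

The replacement refers to a captured group, so each match is rewritten using its own captured text.

'v '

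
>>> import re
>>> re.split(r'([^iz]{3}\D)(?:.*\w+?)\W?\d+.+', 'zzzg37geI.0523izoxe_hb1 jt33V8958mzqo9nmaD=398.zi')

['zzz', 'g37g', '']

Pattern: exactly 3 of any character except [iz], then a non-digit (captured); then zero or more of any character, then one or more of a word character (lazy) (non-capturing group); then optionally a non-word character, then one or more of a digit, then one or more of any character.
Matches to split on: at [3:49] → 'g37geI.0523izoxe_hb1 jt33V8958mzqo9nmaD=398.zi'.
With a capturing group present, the delimiter's captured portion is kept in the result list.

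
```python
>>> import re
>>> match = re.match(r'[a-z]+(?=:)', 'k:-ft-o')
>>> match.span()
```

(0, 1)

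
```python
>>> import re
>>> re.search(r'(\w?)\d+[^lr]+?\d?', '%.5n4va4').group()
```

'5n4'

The pattern matches optionally a word character (captured); then one or more of a digit; then one or more of any character except [lr] (lazy), then optionally a digit.
A non-greedy quantifier consumes as few characters as it can — just enough that the remainder of the pattern still matches from where it stops; whatever follows it matches normally.
`re.search` scans for the first position where the pattern succeeds.
The match spans [2:5] → '5n4'.
Captured: group 1 = ''.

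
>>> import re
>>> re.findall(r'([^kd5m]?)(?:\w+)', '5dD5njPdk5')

['']

The pattern matches optionally any character except [kd5m] (captured); then one or more of a word character (non-capturing group).
Scanning left to right: at [0:10] match '5dD5njPdk5', group 1 = ''.
Because there's exactly one group, `findall` drops the full match and keeps group 1 from the one hit.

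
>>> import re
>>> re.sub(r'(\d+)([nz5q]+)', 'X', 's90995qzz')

'sX'

Pattern: one or more of a digit (captured); then one or more of one of [nz5q] (captured).
Matches: at [1:9] → '90995qzz'.
`sub` substitutes 'X' at each match site.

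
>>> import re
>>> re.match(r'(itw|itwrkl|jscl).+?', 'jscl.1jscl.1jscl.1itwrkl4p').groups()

`re.match` won't scan ahead — the pattern has to work from the very first character.
The match spans [0:5] → 'jscl.'.
Captured: group 1 = 'jscl'.

('jscl',)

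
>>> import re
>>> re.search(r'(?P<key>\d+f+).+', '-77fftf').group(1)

'77ff'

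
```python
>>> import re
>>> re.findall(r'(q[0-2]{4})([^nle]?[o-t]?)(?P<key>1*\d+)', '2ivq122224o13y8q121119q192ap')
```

[('q1222', '2', '4'), ('q1211', '1', '9')]

The pattern matches a literal 'q', then exactly 4 of a character in [0-2] (captured); then optionally any character except [nle], then optionally a character in [o-t] (captured); then zero or more of a literal '1', then one or more of a digit (captured as 'key').
Matches: at [3:10] match 'q122224', groups = ('q1222', '2', '4'); at [15:22] match 'q121119', groups = ('q1211', '1', '9').
Multiple groups make `findall` return tuples — one 3-tuple for each match.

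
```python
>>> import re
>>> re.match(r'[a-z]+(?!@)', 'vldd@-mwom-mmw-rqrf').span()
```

`re.match` only tries the pattern at the start of the string.
The match spans [0:3] → 'vld'.

(0, 3)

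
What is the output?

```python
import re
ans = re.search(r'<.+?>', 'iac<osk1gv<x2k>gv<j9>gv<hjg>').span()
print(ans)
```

(3, 15)

Lazy quantifiers expand one character at a time until the remainder of the pattern can match.
`search` walks the string left to right and returns the first match it finds.
The match spans [3:15] → '<osk1gv<x2k>'.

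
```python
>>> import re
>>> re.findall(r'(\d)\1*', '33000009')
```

['3', '0', '9']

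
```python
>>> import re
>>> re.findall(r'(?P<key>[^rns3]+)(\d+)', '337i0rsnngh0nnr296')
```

[('7i', '0'), ('gh', '0'), ('29', '6')]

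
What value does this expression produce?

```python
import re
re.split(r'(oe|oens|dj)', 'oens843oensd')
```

['', 'oe', 'ns843', 'oe', 'nsd']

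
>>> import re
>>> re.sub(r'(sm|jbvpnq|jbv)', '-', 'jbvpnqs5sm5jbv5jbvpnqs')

Alternation isn't longest-match — the leftmost alternative that fits at this position is chosen.
`sub` substitutes '-' at each match site.

'-s5-5-5-s'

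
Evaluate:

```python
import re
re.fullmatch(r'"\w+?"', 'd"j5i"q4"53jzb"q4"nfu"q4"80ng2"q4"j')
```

None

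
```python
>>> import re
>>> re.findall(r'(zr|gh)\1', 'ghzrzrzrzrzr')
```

The backreference `\1` re-matches whatever the first group consumed, character for character.
Walking the string: at [2:6] match 'zrzr', group 1 = 'zr'; at [6:10] match 'zrzr', group 1 = 'zr'.
Because there's exactly one group, `findall` drops the full match and keeps group 1 from each hit.

['zr', 'zr']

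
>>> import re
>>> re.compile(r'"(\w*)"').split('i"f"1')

['i', 'f', '1']

Matches to split on: at [1:4] → '"f"'.
The group in the pattern means `split` returns the separators' captures alongside the pieces.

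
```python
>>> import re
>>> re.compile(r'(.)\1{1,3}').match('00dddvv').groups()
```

The match spans [0:2] → '00'.
Captured: group 1 = '0'.

('0',)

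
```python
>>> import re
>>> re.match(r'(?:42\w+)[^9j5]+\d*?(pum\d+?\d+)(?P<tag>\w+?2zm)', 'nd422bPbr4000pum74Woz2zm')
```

None

`re.match` won't scan ahead — the pattern has to work from the very first character.
Here the string doesn't start with a match, so the call returns None.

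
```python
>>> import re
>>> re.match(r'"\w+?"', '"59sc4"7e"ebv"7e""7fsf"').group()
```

'"59sc4"'

`re.match` only tries the pattern at the start of the string.
The match spans [0:7] → '"59sc4"'.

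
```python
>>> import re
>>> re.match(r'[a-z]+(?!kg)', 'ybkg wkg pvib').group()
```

'ybkg'

With `match`, the pattern is implicitly anchored at the beginning.
The match spans [0:4] → 'ybkg'.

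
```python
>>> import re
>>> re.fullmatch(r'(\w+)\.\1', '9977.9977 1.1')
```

A backreference is literal: `\1` must see the identical characters the first group matched.
`re.fullmatch` is like wrapping the pattern in `^…$` (in single-line mode).
Here the string isn't matched end-to-end, so the call returns None.

None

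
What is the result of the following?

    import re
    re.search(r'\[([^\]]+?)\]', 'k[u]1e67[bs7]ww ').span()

(1, 4)

Unlike `match`, `search` isn't anchored — it looks for the pattern anywhere in the string.
The match spans [1:4] → '[u]'.
Captured: group 1 = 'u'.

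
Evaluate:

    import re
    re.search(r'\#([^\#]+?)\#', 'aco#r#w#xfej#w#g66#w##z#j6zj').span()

Unlike `match`, `search` isn't anchored — it looks for the pattern anywhere in the string.
The match spans [3:6] → '#r#'.
Captured: group 1 = 'r'.

(3, 6)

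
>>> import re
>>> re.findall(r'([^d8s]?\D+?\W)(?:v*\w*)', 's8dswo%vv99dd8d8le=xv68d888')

['dswo%']

Because there's exactly one group, `findall` drops the full match and keeps group 1 from the one hit.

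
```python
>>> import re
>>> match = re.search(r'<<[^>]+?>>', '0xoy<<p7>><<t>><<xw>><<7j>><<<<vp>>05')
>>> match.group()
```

'<<p7>>'

The match spans [4:10] → '<<p7>>'.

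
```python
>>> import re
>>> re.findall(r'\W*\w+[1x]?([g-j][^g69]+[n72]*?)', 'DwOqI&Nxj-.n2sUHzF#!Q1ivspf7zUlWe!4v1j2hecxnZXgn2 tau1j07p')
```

This matches zero or more of a non-word character, then one or more of a word character, then optionally one of [1x]; then a character in [g-j], then one or more of any character except [g69], then zero or more of one of [n72] (lazy) (captured).
Because there's exactly one group, `findall` drops the full match and keeps group 1 from each hit.

['j-.n2sUHzF#!Q1ivspf7zUlWe!4v1j2hecxnZX', 'j07p']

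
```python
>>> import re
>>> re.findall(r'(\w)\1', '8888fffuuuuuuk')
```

`\1` is not a pattern — it's the concrete string captured by group 1, re-applied verbatim.
Matches: at [0:2] match '88', group 1 = '8'; at [2:4] match '88', group 1 = '8'; at [4:6] match 'ff', group 1 = 'f'; at [7:9] match 'uu', group 1 = 'u'; at [9:11] match 'uu', group 1 = 'u'; ….
One capturing group, so `findall` returns just the captured substring from each match — 6 in all.

['8', '8', 'f', 'u', 'u', 'u']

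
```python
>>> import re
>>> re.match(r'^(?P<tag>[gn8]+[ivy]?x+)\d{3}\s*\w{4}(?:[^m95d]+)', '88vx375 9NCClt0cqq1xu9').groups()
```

('88vx',)

The match spans [0:21] → '88vx375 9NCClt0cqq1xu'.
Captured: group 1 = '88vx'.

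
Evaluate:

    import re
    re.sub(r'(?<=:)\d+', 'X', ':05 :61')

':X :X'

Lookahead/lookbehind check context without consuming it, so the matched span excludes the asserted characters.
Every occurrence is swapped for 'X'.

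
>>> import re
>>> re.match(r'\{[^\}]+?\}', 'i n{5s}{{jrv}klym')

None

`re.match` only tries the pattern at the start of the string.
Here the string doesn't start with a match, so the call returns None.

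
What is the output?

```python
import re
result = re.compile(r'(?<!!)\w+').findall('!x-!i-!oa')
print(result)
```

The negative lookaround is zero-width — it rules out positions where the adjacent text would match, without consuming anything.
Matches: at [8:9] → 'a'.
No capturing groups, so `findall` returns the 1 full match string.

['a']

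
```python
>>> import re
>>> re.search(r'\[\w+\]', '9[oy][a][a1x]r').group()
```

'[oy]'

`re.search` tries every starting position until one works.
The match spans [1:5] → '[oy]'.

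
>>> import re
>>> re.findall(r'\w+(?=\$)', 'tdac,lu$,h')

['lu']

The positive lookaround only admits positions where the adjacent text matches; those characters stay outside the span.
With no groups in the pattern, `findall` gives back each whole match — 1 here.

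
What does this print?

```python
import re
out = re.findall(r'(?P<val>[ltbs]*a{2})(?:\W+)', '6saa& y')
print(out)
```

['saa']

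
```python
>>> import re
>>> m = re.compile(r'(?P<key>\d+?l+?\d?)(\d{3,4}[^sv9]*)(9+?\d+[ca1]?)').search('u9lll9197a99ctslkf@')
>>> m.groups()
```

('9lll9', '197a', '99c')

This matches one or more of a digit (lazy), then one or more of a literal 'l' (lazy), then optionally a digit (captured as 'key'); then 3 to 4 of a digit, then zero or more of any character except [sv9] (captured); then one or more of the literal '9' (lazy), then one or more of a digit, then optionally one of [ca1] (captured).
`search` walks the string left to right and returns the first match it finds.
The match spans [1:13] → '9lll9197a99c'.
Captured: group 1 = '9lll9', group 2 = '197a', group 3 = '99c'.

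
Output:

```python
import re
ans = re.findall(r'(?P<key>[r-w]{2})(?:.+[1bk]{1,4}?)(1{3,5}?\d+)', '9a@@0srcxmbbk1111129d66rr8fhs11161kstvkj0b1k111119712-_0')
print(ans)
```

[('sr', '1119712')]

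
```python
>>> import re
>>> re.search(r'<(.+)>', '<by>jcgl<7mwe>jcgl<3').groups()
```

('by>jcgl<7mwe',)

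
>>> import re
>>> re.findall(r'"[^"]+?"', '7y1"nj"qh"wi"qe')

No capturing groups, so `findall` returns the 2 full match strings.

['"nj"', '"wi"']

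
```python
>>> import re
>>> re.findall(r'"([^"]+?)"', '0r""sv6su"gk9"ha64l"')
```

Walking the string: at [3:10] match '"sv6su"', group 1 = 'sv6su'; at [13:20] match '"ha64l"', group 1 = 'ha64l'.
With a single group, `findall` returns only what that group captured — 2 items.

['sv6su', 'ha64l']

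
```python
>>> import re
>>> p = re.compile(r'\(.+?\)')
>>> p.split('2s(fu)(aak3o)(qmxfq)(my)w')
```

['2s', '', '', '', 'w']

A `+?`/`*?`/`{m,n}?` starts at its minimum and grows only as far as needed for what follows to match.
Matches to split on: at [2:6] → '(fu)'; at [6:13] → '(aak3o)'; at [13:20] → '(qmxfq)'; at [20:24] → '(my)'.
`split` removes every match and returns the 5 fragments in between.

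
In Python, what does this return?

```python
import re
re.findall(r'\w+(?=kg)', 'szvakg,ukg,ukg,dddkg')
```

['szva', 'u', 'u', 'ddd']

The lookaround is zero-width — it requires the adjacent text to match without consuming it, so the asserted text isn't part of the match.
`findall` yields the raw match text (4 of them) because the pattern has no groups.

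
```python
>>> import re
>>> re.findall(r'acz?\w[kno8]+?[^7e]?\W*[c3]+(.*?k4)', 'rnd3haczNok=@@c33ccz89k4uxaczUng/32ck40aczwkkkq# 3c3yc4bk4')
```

['z89k4', '2ck4', 'yc4bk4']

Lazy quantifiers expand one character at a time until the remainder of the pattern can match.
One capturing group, so `findall` returns just the captured substring from each match — 3 in all.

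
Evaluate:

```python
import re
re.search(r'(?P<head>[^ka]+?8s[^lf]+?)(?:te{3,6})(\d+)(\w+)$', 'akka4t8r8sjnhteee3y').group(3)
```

'y'

The pattern matches one or more of any character except [ka] (lazy), then the literal '8s', then one or more of any character except [lf] (lazy) (captured as 'head'); then the literal 't', then 3 to 6 of a literal 'e' (non-capturing group); then one or more of a digit (captured); then one or more of a word character (captured); then anchored at the end.
Unlike `match`, `search` isn't anchored — it looks for the pattern anywhere in the string.
The match spans [4:19] → '4t8r8sjnhteee3y'.
Captured: group 1 = '4t8r8sjnh', group 2 = '3', group 3 = 'y'.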